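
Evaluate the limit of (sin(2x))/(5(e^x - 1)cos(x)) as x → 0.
Both numerator and denominator → 0 as x → 0; this is a 0/0 indeterminate form.
Expand each to leading order near x = 0: numerator ~ 2·x, denominator ~ 5·x.
The limit of the ratio is 2/5.

Final answer: 2/5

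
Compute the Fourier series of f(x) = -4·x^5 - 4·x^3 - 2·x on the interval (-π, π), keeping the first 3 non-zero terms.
(-916 - 8·π^4 + 152·π^2)·sin(x) + (-16·π^2 + 26 + 4·π^4)·sin(2·x) + (-8·π^4/3 - 284/81 + 88·π^2/27)·sin(3·x)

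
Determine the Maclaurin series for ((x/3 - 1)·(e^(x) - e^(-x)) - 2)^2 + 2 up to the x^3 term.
-4·x^3/3 + 4·x^2/3 + 8·x + 6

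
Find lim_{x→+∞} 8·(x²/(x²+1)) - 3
Evaluate the dominant behaviour as x → +∞; each term tends to a finite value or vanishes.
Limit = 5.

Final answer: 5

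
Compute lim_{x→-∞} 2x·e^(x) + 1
The product is a 0·∞ indeterminate form at x → -∞.
Rewrite the product as 2x / e^(-x) (an ∞/∞ form) and apply L'Hôpital, or use the standard hierarchy e^(|x|) ≫ |x| as x → -∞.
The indeterminate product → 0, so the limit = 1.

Final answer: 1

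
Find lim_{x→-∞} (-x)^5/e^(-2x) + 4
The quotient is an ∞/∞ indeterminate form as x → -∞.
Compare growth rates of the dominant terms (exponentials ≫ polynomials ≫ logarithms), or apply L'Hôpital's rule; the quotient → 0.
Adding the constant: 0 + 4 = 4. Limit = 4.

Final answer: 4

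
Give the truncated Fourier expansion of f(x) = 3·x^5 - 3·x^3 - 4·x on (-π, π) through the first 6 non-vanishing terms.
(-126·π^2 + 6·π^4 + 748)·sin(x) + (-3·π^4 - 23 + 18·π^2)·sin(2·x) + (-58·π^2/9 + 44/27 + 2·π^4)·sin(3·x) + (-3·π^4/2 + 47/64 + 27·π^2/8)·sin(4·x) + (-54·π^2/25 - 676/625 + 6·π^4/5)·sin(5·x) + (-π^4 + 29/27 + 14·π^2/9)·sin(6·x)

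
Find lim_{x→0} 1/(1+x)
Direct substitution at x = 0 gives 1.

Final answer: 1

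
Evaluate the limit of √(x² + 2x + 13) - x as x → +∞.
This is an ∞ − ∞ indeterminate form.
Multiply and divide by the conjugate √(x²+2x + 13) + x; the x² terms cancel, leaving (2x + 13)/(√(x²+2x + 13)+x) → 2/2 = 1.
Limit = 1.

Final answer: 1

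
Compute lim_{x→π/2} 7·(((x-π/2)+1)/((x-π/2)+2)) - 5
Direct substitution at x = π/2 gives -3/2.

Final answer: -3/2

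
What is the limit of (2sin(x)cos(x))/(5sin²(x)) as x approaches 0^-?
Both numerator and denominator → 0 as x → 0^-; this is a 0/0 indeterminate form.
Expand each to leading order near x = 0: numerator ~ 2·x, denominator ~ 5·x^2.
The limit of the ratio is -∞.

Final answer: -∞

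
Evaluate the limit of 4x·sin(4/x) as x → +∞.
As x → +∞: let u = 4/x → 0⁺; then 4·x·sin(4/x) = 4·4·sin(u)/u → 4·4·1 = 16.
Limit = 16.

Final answer: 16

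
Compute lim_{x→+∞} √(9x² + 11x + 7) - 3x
As x → +∞: multiply by the conjugate to get (11x+7)/(√(9x²+11x+7)+3x); the denominator ~ 6x, so the limit is 11/6.
Limit = 11/6.

Final answer: 11/6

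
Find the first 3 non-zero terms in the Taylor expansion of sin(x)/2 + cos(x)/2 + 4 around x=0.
-x^2/4 + x/2 + 9/2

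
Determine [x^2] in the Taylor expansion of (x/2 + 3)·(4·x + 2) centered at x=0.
Expand to order 2: (x/2 + 3)·(4·x + 2) = 2·x^2 + 13·x + 6 + O(x^3).
The coefficient of x^2 is 2.

Final answer: 2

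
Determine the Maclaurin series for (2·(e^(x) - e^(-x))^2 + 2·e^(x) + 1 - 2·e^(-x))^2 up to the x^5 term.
481·x^5/15 + 224·x^4/3 + 196·x^3/3 + 32·x^2 + 8·x + 1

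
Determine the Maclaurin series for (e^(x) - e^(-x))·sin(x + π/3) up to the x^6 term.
-x^6/90 - √(3)·x^5/30 - √(3)·x^3/3 + x^2 + √(3)·x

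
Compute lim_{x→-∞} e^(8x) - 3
Evaluate the dominant behaviour as x → -∞; each term tends to a finite value or vanishes.
Limit = -3.

Final answer: -3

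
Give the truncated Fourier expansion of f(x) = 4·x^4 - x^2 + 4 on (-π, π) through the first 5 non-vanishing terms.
(196 - 32·π^2)·cos(x) + (-13 + 8·π^2)·cos(2·x) + (76/27 - 32·π^2/9)·cos(3·x) + (-1 + 2·π^2)·cos(4·x) - π^2/3 + 4 + 4·π^4/5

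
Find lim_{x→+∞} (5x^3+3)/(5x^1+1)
This is an ∞/∞ indeterminate form as x → +∞.
Divide numerator and denominator by x^3 and let the lower-order terms vanish; the numerator's degree 3 exceeds the denominator's degree 1, so the quotient diverges.
Limit = ∞.

Final answer: ∞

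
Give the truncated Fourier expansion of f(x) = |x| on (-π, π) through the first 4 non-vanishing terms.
-4·cos(x)/π - 4·cos(3·x)/(9·π) - 4·cos(5·x)/(25·π) + π/2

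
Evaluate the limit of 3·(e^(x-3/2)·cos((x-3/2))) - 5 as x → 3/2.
Direct substitution at x = 3/2 gives -2.

Final answer: -2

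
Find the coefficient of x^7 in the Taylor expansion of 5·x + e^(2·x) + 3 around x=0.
Expand to order 7: 5·x + e^(2·x) + 3 = 8·x^7/315 + 4·x^6/45 + 4·x^5/15 + 2·x^4/3 + 4·x^3/3 + 2·x^2 + 7·x + 4 + O(x^8).
The coefficient of x^7 is 8/315.

Final answer: 8/315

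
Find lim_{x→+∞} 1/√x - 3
Evaluate the dominant behaviour as x → +∞; each term tends to a finite value or vanishes.
Limit = -3.

Final answer: -3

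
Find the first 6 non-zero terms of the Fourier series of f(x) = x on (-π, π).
2·sin(x) - sin(2·x) + 2·sin(3·x)/3 - sin(4·x)/2 + 2·sin(5·x)/5 - sin(6·x)/3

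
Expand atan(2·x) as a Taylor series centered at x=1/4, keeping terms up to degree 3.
atan(1/2) + 8·(x - 1/4)/5 - 32·(x - 1/4)^2/25 - 128·(x - 1/4)^3/375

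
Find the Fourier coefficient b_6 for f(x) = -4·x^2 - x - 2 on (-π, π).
b_6 = (1/π) ∫_{-π}^{π} f(x)·sin(6x) dx.
Evaluate the integral (use parity and integration by parts as needed): b_6 = 1/3.

Final answer: 1/3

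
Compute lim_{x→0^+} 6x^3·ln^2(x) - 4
The product is a 0·∞ indeterminate form at x → 0⁺.
Rewrite the product as 6·ln^2(x) / x^(-3) and apply L'Hôpital, or use the standard hierarchy x^(-3) ≫ |ln x|^2 as x → 0⁺.
The indeterminate product → 0, so the limit = -4.

Final answer: -4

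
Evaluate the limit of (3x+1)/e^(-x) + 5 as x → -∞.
The quotient is an ∞/∞ indeterminate form as x → -∞.
Compare growth rates of the dominant terms (exponentials ≫ polynomials ≫ logarithms), or apply L'Hôpital's rule; the quotient → 0.
Adding the constant: 0 + 5 = 5. Limit = 5.

Final answer: 5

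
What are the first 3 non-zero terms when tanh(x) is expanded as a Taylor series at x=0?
2·x^5/15 - x^3/3 + x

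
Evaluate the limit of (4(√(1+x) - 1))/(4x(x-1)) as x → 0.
Both numerator and denominator → 0 as x → 0; this is a 0/0 indeterminate form.
Expand each to leading order near x = 0: numerator ~ 2·x, denominator ~ -4·x.
The limit of the ratio is -1/2.

Final answer: -1/2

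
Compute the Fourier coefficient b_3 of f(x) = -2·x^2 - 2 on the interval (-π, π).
b_3 = (1/π) ∫_{-π}^{π} f(x)·sin(3x) dx.
Evaluate the integral (use parity and integration by parts as needed): b_3 = 0.

Final answer: 0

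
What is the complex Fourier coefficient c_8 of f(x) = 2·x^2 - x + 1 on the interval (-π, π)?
Compute the real Fourier coefficients first: a_8 = 1/8, b_8 = 1/4.
Then c_8 = (a_8 − i·b_8)/2 = 1/16 - i/8.

Final answer: 1/16 - i/8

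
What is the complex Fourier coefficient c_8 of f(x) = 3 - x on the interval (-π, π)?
Compute the real Fourier coefficients first: a_8 = 0, b_8 = 1/4.
Then c_8 = (a_8 − i·b_8)/2 = -i/8.

Final answer: -i/8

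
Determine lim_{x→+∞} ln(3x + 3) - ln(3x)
This is an ∞ − ∞ indeterminate form.
Combine the logarithms: ln(3x+3) − ln(3x) = ln((3x+3)/(3x)) = ln(1 + 3/(3x)) → ln(1) = 0.
Limit = 0.

Final answer: 0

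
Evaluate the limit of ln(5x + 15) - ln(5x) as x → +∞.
This is an ∞ − ∞ indeterminate form.
Combine the logarithms: ln(5x+15) − ln(5x) = ln((5x+15)/(5x)) = ln(1 + 15/(5x)) → ln(1) = 0.
Limit = 0.

Final answer: 0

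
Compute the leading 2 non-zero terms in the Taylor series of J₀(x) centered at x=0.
1 - x^2/4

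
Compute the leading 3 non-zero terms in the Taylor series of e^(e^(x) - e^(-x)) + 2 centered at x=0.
2·x^2 + 2·x + 3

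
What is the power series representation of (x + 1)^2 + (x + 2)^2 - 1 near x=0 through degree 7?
2·x^2 + 6·x + 4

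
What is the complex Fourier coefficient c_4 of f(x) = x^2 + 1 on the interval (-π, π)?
Compute the real Fourier coefficients first: a_4 = 1/4, b_4 = 0.
Then c_4 = (a_4 − i·b_4)/2 = 1/8.

Final answer: 1/8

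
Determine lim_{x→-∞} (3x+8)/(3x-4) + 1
Evaluate the dominant behaviour as x → -∞; each term tends to a finite value or vanishes.
Limit = 2.

Final answer: 2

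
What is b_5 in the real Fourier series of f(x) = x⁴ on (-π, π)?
b_5 = (1/π) ∫_{-π}^{π} f(x)·sin(5x) dx.
Evaluate the integral (use parity and integration by parts as needed): b_5 = 0.

Final answer: 0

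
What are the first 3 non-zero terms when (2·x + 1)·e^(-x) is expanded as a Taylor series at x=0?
-3·x^2/2 + x + 1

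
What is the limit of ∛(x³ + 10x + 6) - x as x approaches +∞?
This is an ∞ − ∞ indeterminate form.
Multiply by (A² + AB + B²)/(A² + AB + B²) where A = ∛(x³+10x + 6), B = x to use A³ − B³ = (A−B)(A²+AB+B²); the x³ terms cancel, leaving (10x + 6)/(A²+AB+B²) with denominator ~ 3x², so the limit is 0.
Limit = 0.

Final answer: 0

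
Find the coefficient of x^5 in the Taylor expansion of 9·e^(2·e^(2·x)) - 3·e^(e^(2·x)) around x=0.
-208·e/5 + 5448·e^(2)/5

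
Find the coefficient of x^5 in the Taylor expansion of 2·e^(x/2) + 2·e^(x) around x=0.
Expand to order 5: 2·e^(x/2) + 2·e^(x) = 11·x^5/640 + 17·x^4/192 + 3·x^3/8 + 5·x^2/4 + 3·x + 4 + O(x^6).
The coefficient of x^5 is 11/640.

Final answer: 11/640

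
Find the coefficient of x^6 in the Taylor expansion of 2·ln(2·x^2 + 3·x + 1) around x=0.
Expand to order 6: 2·ln(2·x^2 + 3·x + 1) = -65·x^6/3 + 66·x^5/5 - 17·x^4/2 + 6·x^3 - 5·x^2 + 6·x + O(x^7).
The coefficient of x^6 is -65/3.

Final answer: -65/3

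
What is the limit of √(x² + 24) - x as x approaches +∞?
This is an ∞ − ∞ indeterminate form.
Multiply and divide by the conjugate √(x²+24) + x; the x² terms cancel, leaving 24/(√(x²+24)+x) → 0.
Limit = 0.

Final answer: 0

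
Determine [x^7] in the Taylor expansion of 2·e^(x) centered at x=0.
Expand to order 7: 2·e^(x) = x^7/2520 + x^6/360 + x^5/60 + x^4/12 + x^3/3 + x^2 + 2·x + 2 + O(x^8).
The coefficient of x^7 is 1/2520.

Final answer: 1/2520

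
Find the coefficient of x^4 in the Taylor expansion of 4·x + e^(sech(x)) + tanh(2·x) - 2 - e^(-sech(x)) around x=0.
Expand to order 4: 4·x + e^(sech(x)) + tanh(2·x) - 2 - e^(-sech(x)) = x^4·(e^(-1)/12 + e/3) - 8·x^3/3 + x^2·(-e/2 - e^(-1)/2) + 6·x - 2 - e^(-1) + e + O(x^5).
The coefficient of x^4 is e^(-1)/12 + e/3.

Final answer: e^(-1)/12 + e/3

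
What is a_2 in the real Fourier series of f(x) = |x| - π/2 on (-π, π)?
a_2 = (1/π) ∫_{-π}^{π} f(x)·cos(2x) dx.
Evaluate the integral (use parity and integration by parts as needed): a_2 = 0.

Final answer: 0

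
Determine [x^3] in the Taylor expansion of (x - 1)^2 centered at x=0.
Expand to order 3: (x - 1)^2 = x^2 - 2·x + 1 + O(x^4).
The coefficient of x^3 is 0.

Final answer: 0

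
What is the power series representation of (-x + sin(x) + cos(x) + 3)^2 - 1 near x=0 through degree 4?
7·x^4/12 - 4·x^3/3 - 4·x^2 + 15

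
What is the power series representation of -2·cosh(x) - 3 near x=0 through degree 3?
-x^2 - 5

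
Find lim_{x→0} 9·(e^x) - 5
Direct substitution at x = 0 gives 4.

Final answer: 4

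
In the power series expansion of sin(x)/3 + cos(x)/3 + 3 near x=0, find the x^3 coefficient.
Expand to order 3: sin(x)/3 + cos(x)/3 + 3 = -x^3/18 - x^2/6 + x/3 + 10/3 + O(x^4).
The coefficient of x^3 is -1/18.

Final answer: -1/18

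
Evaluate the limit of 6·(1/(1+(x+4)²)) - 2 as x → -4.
Direct substitution at x = -4 gives 4.

Final answer: 4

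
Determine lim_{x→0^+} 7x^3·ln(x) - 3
The product is a 0·∞ indeterminate form at x → 0⁺.
Rewrite the product as 7·ln(x) / x^(-3) and apply L'Hôpital, or use the standard hierarchy x^(-3) ≫ |ln x| as x → 0⁺.
The indeterminate product → 0, so the limit = -3.

Final answer: -3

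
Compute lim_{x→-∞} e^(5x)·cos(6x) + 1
Evaluate the dominant behaviour as x → -∞; each term tends to a finite value or vanishes.
Limit = 1.

Final answer: 1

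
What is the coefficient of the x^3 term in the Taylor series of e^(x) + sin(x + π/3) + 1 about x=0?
Expand to order 3: e^(x) + sin(x + π/3) + 1 = x^3/12 + x^2·(1/2 - √(3)/4) + 3·x/2 + √(3)/2 + 2 + O(x^4).
The coefficient of x^3 is 1/12.

Final answer: 1/12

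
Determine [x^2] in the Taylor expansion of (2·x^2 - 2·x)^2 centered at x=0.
Expand to order 2: (2·x^2 - 2·x)^2 = 4·x^2 + O(x^3).
The coefficient of x^2 is 4.

Final answer: 4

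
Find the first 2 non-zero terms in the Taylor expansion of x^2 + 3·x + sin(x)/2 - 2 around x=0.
7·x/2 - 2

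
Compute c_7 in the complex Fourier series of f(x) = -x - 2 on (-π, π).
Compute the real Fourier coefficients first: a_7 = 0, b_7 = -2/7.
Then c_7 = (a_7 − i·b_7)/2 = i/7.

Final answer: i/7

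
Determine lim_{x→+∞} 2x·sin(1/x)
As x → +∞: let u = 1/x → 0⁺; then 2·x·sin(1/x) = 2·1·sin(u)/u → 2·1·1 = 2.
Limit = 2.

Final answer: 2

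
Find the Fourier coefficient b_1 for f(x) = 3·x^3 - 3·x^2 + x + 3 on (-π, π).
b_1 = (1/π) ∫_{-π}^{π} f(x)·sin(1x) dx.
Evaluate the integral (use parity and integration by parts as needed): b_1 = -34 + 6·π^2.

Final answer: -34 + 6·π^2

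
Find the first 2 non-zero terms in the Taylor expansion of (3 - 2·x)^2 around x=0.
9 - 12·x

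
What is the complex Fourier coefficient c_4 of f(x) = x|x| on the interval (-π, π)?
Compute the real Fourier coefficients first: a_4 = 0, b_4 = -π/2.
Then c_4 = (a_4 − i·b_4)/2 = i·π/4.

Final answer: i·π/4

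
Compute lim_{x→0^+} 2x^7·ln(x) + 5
The product is a 0·∞ indeterminate form at x → 0⁺.
Rewrite the product as 2·ln(x) / x^(-7) and apply L'Hôpital, or use the standard hierarchy x^(-7) ≫ |ln x| as x → 0⁺.
The indeterminate product → 0, so the limit = 5.

Final answer: 5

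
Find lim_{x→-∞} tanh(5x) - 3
Evaluate the dominant behaviour as x → -∞; each term tends to a finite value or vanishes.
Limit = -4.

Final answer: -4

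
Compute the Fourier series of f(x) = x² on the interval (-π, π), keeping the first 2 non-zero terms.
-4·cos(x) + π^2/3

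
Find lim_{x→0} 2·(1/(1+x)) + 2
Direct substitution at x = 0 gives 4.

Final answer: 4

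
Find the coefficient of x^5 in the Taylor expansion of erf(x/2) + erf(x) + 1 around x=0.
Expand to order 5: erf(x/2) + erf(x) + 1 = 33·x^5/(160·√(π)) - 3·x^3/(4·√(π)) + 3·x/√(π) + 1 + O(x^6).
The coefficient of x^5 is 33/(160·√(π)).

Final answer: 33/(160·√(π))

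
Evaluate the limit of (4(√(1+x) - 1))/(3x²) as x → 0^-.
Both numerator and denominator → 0 as x → 0^-; this is a 0/0 indeterminate form.
Expand each to leading order near x = 0: numerator ~ 2·x, denominator ~ 3·x^2.
The limit of the ratio is -∞.

Final answer: -∞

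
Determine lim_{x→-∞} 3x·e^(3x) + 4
The product is a 0·∞ indeterminate form at x → -∞.
Rewrite the product as 3x / e^(-3x) (an ∞/∞ form) and apply L'Hôpital, or use the standard hierarchy e^(3|x|) ≫ |x| as x → -∞.
The indeterminate product → 0, so the limit = 4.

Final answer: 4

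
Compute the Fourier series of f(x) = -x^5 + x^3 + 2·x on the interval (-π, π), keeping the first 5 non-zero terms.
(-248 - 2·π^4 + 42·π^2)·sin(x) + (-6·π^2 + 7 + π^4)·sin(2·x) + (-2·π^4/3 - 8/81 + 58·π^2/27)·sin(3·x) + (-9·π^2/8 - 37/64 + π^4/2)·sin(4·x) + (-2·π^4/5 + 392/625 + 18·π^2/25)·sin(5·x)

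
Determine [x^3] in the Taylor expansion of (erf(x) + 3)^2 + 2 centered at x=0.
Expand to order 3: (erf(x) + 3)^2 + 2 = -4·x^3/√(π) + 4·x^2/π + 12·x/√(π) + 11 + O(x^4).
The coefficient of x^3 is -4/√(π).

Final answer: -4/√(π)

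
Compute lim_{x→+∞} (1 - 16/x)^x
As x → +∞: this is the defining limit (1 - 16/x)^x → e^(-16).
Limit = e^(-16).

Final answer: e^(-16)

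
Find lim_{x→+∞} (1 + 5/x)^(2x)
As x → +∞: write (1 + 5/x)^(2x) = ((1 + 5/x)^x)^2 → (e^5)^2 = e^10.
Limit = e^(10).

Final answer: e^(10)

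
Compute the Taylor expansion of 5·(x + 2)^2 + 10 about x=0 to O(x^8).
5·x^2 + 20·x + 30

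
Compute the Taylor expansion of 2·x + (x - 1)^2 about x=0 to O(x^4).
x^2 + 1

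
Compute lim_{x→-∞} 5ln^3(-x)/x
This is an ∞/∞ indeterminate form as x → -∞.
Compare growth rates of the dominant terms (exponentials ≫ polynomials ≫ logarithms), or apply L'Hôpital's rule; the quotient → 0.
Limit = 0.

Final answer: 0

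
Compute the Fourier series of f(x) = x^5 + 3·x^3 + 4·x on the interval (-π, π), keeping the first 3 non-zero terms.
(-34·π^2 + 2·π^4 + 212)·sin(x) + (-π^4 - 7 + 2·π^2)·sin(2·x) + (188/81 + 14·π^2/27 + 2·π^4/3)·sin(3·x)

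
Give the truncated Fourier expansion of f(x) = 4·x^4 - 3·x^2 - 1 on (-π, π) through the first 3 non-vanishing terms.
(204 - 32·π^2)·cos(x) + (-15 + 8·π^2)·cos(2·x) - π^2 - 1 + 4·π^4/5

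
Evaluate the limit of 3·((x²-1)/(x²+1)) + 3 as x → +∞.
Evaluate the dominant behaviour as x → +∞; each term tends to a finite value or vanishes.
Limit = 6.

Final answer: 6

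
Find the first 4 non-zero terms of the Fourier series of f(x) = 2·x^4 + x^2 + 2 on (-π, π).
(92 - 16·π^2)·cos(x) + (-5 + 4·π^2)·cos(2·x) + (20/27 - 16·π^2/9)·cos(3·x) + 2 + π^2/3 + 2·π^4/5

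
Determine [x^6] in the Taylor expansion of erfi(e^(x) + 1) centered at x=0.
Expand to order 6: erfi(e^(x) + 1) = 16909·x^6·e^(4)/(360·√(π)) + 617·x^5·e^(4)/(20·√(π)) + 75·x^4·e^(4)/(4·√(π)) + 31·x^3·e^(4)/(3·√(π)) + 5·x^2·e^(4)/√(π) + 2·x·e^(4)/√(π) + erfi(2) + O(x^7).
The coefficient of x^6 is 16909·e^(4)/(360·√(π)).

Final answer: 16909·e^(4)/(360·√(π))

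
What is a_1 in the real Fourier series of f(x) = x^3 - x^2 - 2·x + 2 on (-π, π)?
a_1 = (1/π) ∫_{-π}^{π} f(x)·cos(1x) dx.
Evaluate the integral (use parity and integration by parts as needed): a_1 = 4.

Final answer: 4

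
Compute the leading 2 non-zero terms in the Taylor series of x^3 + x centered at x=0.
x^3 + x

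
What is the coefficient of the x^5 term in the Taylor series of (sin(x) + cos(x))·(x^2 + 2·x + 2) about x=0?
Expand to order 5: (sin(x) + cos(x))·(x^2 + 2·x + 2) = -x^5/15 - 3·x^4/4 - x^3/3 + 2·x^2 + 4·x + 2 + O(x^6).
The coefficient of x^5 is -1/15.

Final answer: -1/15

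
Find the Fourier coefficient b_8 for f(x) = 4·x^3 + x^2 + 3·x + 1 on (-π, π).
b_8 = (1/π) ∫_{-π}^{π} f(x)·sin(8x) dx.
Evaluate the integral (use parity and integration by parts as needed): b_8 = -π^2 - 21/32.

Final answer: -π^2 - 21/32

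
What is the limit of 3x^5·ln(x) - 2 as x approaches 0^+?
The product is a 0·∞ indeterminate form at x → 0⁺.
Rewrite the product as 3·ln(x) / x^(-5) and apply L'Hôpital, or use the standard hierarchy x^(-5) ≫ |ln x| as x → 0⁺.
The indeterminate product → 0, so the limit = -2.

Final answer: -2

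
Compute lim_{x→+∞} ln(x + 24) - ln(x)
This is an ∞ − ∞ indeterminate form.
Combine the logarithms: ln(x+24) − ln(x) = ln((x+24)/(x)) = ln(1 + 24/(x)) → ln(1) = 0.
Limit = 0.

Final answer: 0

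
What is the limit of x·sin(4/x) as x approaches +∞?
As x → +∞: let u = 4/x → 0⁺; then x·sin(4/x) = 4·sin(u)/u → 4·1 = 4.
Limit = 4.

Final answer: 4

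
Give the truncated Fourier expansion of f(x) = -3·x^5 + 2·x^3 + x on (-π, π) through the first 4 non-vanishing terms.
(-742 - 6·π^4 + 124·π^2)·sin(x) + (-17·π^2 + 49/2 + 3·π^4)·sin(2·x) + (-2·π^4 - 86/27 + 52·π^2/9)·sin(3·x) + (-23·π^2/8 + 37/64 + 3·π^4/2)·sin(4·x)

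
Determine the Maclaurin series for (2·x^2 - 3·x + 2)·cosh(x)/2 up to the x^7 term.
-x^7/480 + 31·x^6/720 - x^5/16 + 13·x^4/24 - 3·x^3/4 + 3·x^2/2 - 3·x/2 + 1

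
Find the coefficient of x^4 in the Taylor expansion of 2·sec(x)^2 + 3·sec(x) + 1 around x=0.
Expand to order 4: 2·sec(x)^2 + 3·sec(x) + 1 = 47·x^4/24 + 7·x^2/2 + 6 + O(x^5).
The coefficient of x^4 is 47/24.

Final answer: 47/24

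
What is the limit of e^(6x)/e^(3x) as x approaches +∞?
This is an ∞/∞ indeterminate form as x → +∞.
Rewrite e^(6x)/e^(3x) = e^((6−3)x) = e^(3x); the exponent coefficient is 3 > 0 so e^(3x) → ∞.
Limit = ∞.

Final answer: ∞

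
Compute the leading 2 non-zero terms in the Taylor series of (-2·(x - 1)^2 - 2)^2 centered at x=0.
16 - 32·x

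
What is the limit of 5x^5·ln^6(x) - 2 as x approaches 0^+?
The product is a 0·∞ indeterminate form at x → 0⁺.
Rewrite the product as 5·ln^6(x) / x^(-5) and apply L'Hôpital, or use the standard hierarchy x^(-5) ≫ |ln x|^6 as x → 0⁺.
The indeterminate product → 0, so the limit = -2.

Final answer: -2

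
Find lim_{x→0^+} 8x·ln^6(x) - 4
The product is a 0·∞ indeterminate form at x → 0⁺.
Rewrite the product as 8·ln^6(x) / x^(-1) and apply L'Hôpital, or use the standard hierarchy x^(-1) ≫ |ln x|^6 as x → 0⁺.
The indeterminate product → 0, so the limit = -4.

Final answer: -4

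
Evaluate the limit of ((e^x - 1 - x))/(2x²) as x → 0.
Both numerator and denominator → 0 as x → 0; this is a 0/0 indeterminate form.
Expand each to leading order near x = 0: numerator ~ x^2/2, denominator ~ 2·x^2.
The limit of the ratio is 1/4.

Final answer: 1/4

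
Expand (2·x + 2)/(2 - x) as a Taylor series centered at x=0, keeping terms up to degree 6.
3·x^6/64 + 3·x^5/32 + 3·x^4/16 + 3·x^3/8 + 3·x^2/4 + 3·x/2 + 1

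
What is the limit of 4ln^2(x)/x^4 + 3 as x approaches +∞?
The quotient is an ∞/∞ indeterminate form as x → +∞.
The polynomial denominator x^4 dominates the logarithmic numerator (any positive power of x ≫ ln^2(x) as x → ∞), so the quotient → 0.
Adding the constant: 0 + 3 = 3. Limit = 3.

Final answer: 3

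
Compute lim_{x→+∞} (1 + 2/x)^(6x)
As x → +∞: write (1 + 2/x)^(6x) = ((1 + 2/x)^x)^6 → (e^2)^6 = e^12.
Limit = e^(12).

Final answer: e^(12)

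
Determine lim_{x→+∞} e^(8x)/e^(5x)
This is an ∞/∞ indeterminate form as x → +∞.
Rewrite e^(8x)/e^(5x) = e^((8−5)x) = e^(3x); the exponent coefficient is 3 > 0 so e^(3x) → ∞.
Limit = ∞.

Final answer: ∞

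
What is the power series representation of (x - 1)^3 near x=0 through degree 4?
x^3 - 3·x^2 + 3·x - 1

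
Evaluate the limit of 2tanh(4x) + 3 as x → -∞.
Evaluate the dominant behaviour as x → -∞; each term tends to a finite value or vanishes.
Limit = 1.

Final answer: 1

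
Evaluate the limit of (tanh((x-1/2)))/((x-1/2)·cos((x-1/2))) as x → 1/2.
Both numerator and denominator → 0 as x → 1/2; this is a 0/0 indeterminate form.
Expand each to leading order near x = 1/2: numerator ~ (x - 1/2), denominator ~ (x - 1/2).
The limit of the ratio is 1.

Final answer: 1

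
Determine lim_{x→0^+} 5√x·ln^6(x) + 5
The product is a 0·∞ indeterminate form at x → 0⁺.
Rewrite the product as 5·ln^6(x) / x^(-1/2) and apply L'Hôpital, or use the standard hierarchy x^(-1/2) ≫ |ln x|^6 as x → 0⁺.
The indeterminate product → 0, so the limit = 5.

Final answer: 5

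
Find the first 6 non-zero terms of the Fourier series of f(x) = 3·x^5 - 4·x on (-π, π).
(-120·π^2 + 6·π^4 + 712)·sin(x) + (-3·π^4 - 37/2 + 15·π^2)·sin(2·x) + (-40·π^2/9 + 8/27 + 2·π^4)·sin(3·x) + (-3·π^4/2 + 83/64 + 15·π^2/8)·sin(4·x) + (-24·π^2/25 - 856/625 + 6·π^4/5)·sin(5·x) + (-π^4 + 67/54 + 5·π^2/9)·sin(6·x)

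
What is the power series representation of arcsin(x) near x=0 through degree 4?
x^3/6 + x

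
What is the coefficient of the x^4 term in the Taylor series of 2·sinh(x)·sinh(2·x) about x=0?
Expand to order 4: 2·sinh(x)·sinh(2·x) = 10·x^4/3 + 4·x^2 + O(x^5).
The coefficient of x^4 is 10/3.

Final answer: 10/3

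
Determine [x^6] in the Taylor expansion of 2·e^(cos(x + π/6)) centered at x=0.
-e^(√(3)/2)/7680 + 89·√(3)·e^(√(3)/2)/11520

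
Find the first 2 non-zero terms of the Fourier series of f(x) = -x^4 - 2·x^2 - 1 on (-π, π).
(-40 + 8·π^2)·cos(x) - π^4/5 - 2·π^2/3 - 1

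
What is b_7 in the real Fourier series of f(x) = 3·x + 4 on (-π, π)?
b_7 = (1/π) ∫_{-π}^{π} f(x)·sin(7x) dx.
Evaluate the integral (use parity and integration by parts as needed): b_7 = 6/7.

Final answer: 6/7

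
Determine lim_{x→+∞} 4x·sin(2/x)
As x → +∞: let u = 2/x → 0⁺; then 4·x·sin(2/x) = 4·2·sin(u)/u → 4·2·1 = 8.
Limit = 8.

Final answer: 8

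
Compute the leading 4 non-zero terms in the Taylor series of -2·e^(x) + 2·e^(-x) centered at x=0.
-x^7/1260 - x^5/30 - 2·x^3/3 - 4·x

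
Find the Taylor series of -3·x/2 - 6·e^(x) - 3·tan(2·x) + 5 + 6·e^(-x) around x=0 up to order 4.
-10·x^3 - 39·x/2 + 5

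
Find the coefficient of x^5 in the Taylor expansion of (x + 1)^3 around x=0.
Expand to order 5: (x + 1)^3 = x^3 + 3·x^2 + 3·x + 1 + O(x^6).
The coefficient of x^5 is 0.

Final answer: 0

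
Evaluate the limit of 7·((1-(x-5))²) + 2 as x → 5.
Direct substitution at x = 5 gives 9.

Final answer: 9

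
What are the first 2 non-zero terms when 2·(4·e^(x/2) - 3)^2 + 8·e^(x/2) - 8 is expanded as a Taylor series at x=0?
12·x + 2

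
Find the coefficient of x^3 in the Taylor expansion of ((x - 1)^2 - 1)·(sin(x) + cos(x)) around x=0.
Expand to order 3: ((x - 1)^2 - 1)·(sin(x) + cos(x)) = 2·x^3 - x^2 - 2·x + O(x^4).
The coefficient of x^3 is 2.

Final answer: 2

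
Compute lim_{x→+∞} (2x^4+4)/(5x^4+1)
This is an ∞/∞ indeterminate form as x → +∞.
Divide numerator and denominator by x^4 and let the lower-order terms vanish; the leading terms give 2/5.
Limit = 2/5.

Final answer: 2/5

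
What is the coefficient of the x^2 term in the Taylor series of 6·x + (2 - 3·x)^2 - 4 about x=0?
Expand to order 2: 6·x + (2 - 3·x)^2 - 4 = 9·x^2 - 6·x + O(x^3).
The coefficient of x^2 is 9.

Final answer: 9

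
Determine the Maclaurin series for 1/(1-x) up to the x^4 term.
x^4 + x^3 + x^2 + x + 1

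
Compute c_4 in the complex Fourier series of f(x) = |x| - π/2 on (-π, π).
Compute the real Fourier coefficients first: a_4 = 0, b_4 = 0.
Then c_4 = (a_4 − i·b_4)/2 = 0.

Final answer: 0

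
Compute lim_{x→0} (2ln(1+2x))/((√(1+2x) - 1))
Both numerator and denominator → 0 as x → 0; this is a 0/0 indeterminate form.
Expand each to leading order near x = 0: numerator ~ 4·x, denominator ~ x.
The limit of the ratio is 4.

Final answer: 4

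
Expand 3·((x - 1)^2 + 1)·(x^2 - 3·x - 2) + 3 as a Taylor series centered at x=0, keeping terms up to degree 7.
3·x^4 - 15·x^3 + 18·x^2 - 6·x - 9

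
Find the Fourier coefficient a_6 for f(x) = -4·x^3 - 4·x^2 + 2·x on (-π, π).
a_6 = (1/π) ∫_{-π}^{π} f(x)·cos(6x) dx.
Evaluate the integral (use parity and integration by parts as needed): a_6 = -4/9.

Final answer: -4/9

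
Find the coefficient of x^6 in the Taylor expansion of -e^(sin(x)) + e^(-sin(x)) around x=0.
Expand to order 6: -e^(sin(x)) + e^(-sin(x)) = 2·x^5/15 - 2·x + O(x^7).
The coefficient of x^6 is 0.

Final answer: 0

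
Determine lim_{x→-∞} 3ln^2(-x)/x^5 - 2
The quotient is an ∞/∞ indeterminate form as x → -∞.
Compare growth rates of the dominant terms (exponentials ≫ polynomials ≫ logarithms), or apply L'Hôpital's rule; the quotient → 0.
Adding the constant: 0 - 2 = -2. Limit = -2.

Final answer: -2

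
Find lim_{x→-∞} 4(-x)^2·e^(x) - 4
The product is a 0·∞ indeterminate form at x → -∞.
Rewrite the product as 4(-x)^2 / e^(-x) (an ∞/∞ form) and apply L'Hôpital, or use the standard hierarchy e^(|x|) ≫ |(-x)^2| as x → -∞.
The indeterminate product → 0, so the limit = -4.

Final answer: -4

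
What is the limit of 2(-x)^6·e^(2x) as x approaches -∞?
This is a 0·∞ indeterminate form at x → -∞.
Rewrite the product as 2(-x)^6 / e^(-2x) (an ∞/∞ form) and apply L'Hôpital, or use the standard hierarchy e^(2|x|) ≫ |(-x)^6| as x → -∞.
The indeterminate product → 0, so the limit = 0.

Final answer: 0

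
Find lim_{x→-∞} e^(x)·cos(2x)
Evaluate the dominant behaviour as x → -∞; each term tends to a finite value or vanishes.
Limit = 0.

Final answer: 0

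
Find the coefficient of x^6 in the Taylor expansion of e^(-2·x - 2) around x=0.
Expand to order 6: e^(-2·x - 2) = 4·x^6·e^(-2)/45 - 4·x^5·e^(-2)/15 + 2·x^4·e^(-2)/3 - 4·x^3·e^(-2)/3 + 2·x^2·e^(-2) - 2·x·e^(-2) + e^(-2) + O(x^7).
The coefficient of x^6 is 4·e^(-2)/45.

Final answer: 4·e^(-2)/45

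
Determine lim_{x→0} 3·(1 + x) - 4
Direct substitution at x = 0 gives -1.

Final answer: -1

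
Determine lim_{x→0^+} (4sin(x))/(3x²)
Both numerator and denominator → 0 as x → 0^+; this is a 0/0 indeterminate form.
Expand each to leading order near x = 0: numerator ~ 4·x, denominator ~ 3·x^2.
The limit of the ratio is ∞.

Final answer: ∞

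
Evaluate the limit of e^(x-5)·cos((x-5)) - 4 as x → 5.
Direct substitution at x = 5 gives -3.

Final answer: -3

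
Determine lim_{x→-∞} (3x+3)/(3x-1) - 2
Evaluate the dominant behaviour as x → -∞; each term tends to a finite value or vanishes.
Limit = -1.

Final answer: -1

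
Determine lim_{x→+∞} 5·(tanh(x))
Evaluate the dominant behaviour as x → +∞; each term tends to a finite value or vanishes.
Limit = 5.

Final answer: 5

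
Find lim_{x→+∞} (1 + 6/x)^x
As x → +∞: this is the defining limit (1 + 6/x)^x → e^6.
Limit = e^(6).

Final answer: e^(6)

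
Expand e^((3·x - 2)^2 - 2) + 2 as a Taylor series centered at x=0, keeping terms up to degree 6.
149607·x^6·e^(2)/10 - 25758·x^5·e^(2)/5 + 3105·x^4·e^(2)/2 - 396·x^3·e^(2) + 81·x^2·e^(2) - 12·x·e^(2) + 2 + e^(2)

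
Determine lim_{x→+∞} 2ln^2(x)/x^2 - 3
The quotient is an ∞/∞ indeterminate form as x → +∞.
The polynomial denominator x^2 dominates the logarithmic numerator (any positive power of x ≫ ln^2(x) as x → ∞), so the quotient → 0.
Adding the constant: 0 - 3 = -3. Limit = -3.

Final answer: -3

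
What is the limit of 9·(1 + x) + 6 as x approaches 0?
Direct substitution at x = 0 gives 15.

Final answer: 15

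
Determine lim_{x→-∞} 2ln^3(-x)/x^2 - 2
The quotient is an ∞/∞ indeterminate form as x → -∞.
Compare growth rates of the dominant terms (exponentials ≫ polynomials ≫ logarithms), or apply L'Hôpital's rule; the quotient → 0.
Adding the constant: 0 - 2 = -2. Limit = -2.

Final answer: -2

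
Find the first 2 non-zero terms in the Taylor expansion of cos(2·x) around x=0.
1 - 2·x^2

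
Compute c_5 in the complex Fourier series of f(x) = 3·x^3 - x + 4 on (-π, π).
Compute the real Fourier coefficients first: a_5 = 0, b_5 = -86/125 + 6·π^2/5.
Then c_5 = (a_5 − i·b_5)/2 = -3·i·π^2/5 + 43·i/125.

Final answer: -3·i·π^2/5 + 43·i/125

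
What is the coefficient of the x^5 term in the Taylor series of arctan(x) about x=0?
Expand to order 5: arctan(x) = x^5/5 - x^3/3 + x + O(x^6).
The coefficient of x^5 is 1/5.

Final answer: 1/5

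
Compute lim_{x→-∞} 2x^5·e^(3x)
This is a 0·∞ indeterminate form at x → -∞.
Rewrite the product as 2x^5 / e^(-3x) (an ∞/∞ form) and apply L'Hôpital, or use the standard hierarchy e^(3|x|) ≫ |x^5| as x → -∞.
The indeterminate product → 0, so the limit = 0.

Final answer: 0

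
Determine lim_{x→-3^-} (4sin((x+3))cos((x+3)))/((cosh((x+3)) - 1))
Both numerator and denominator → 0 as x → -3^-; this is a 0/0 indeterminate form.
Expand each to leading order near x = -3: numerator ~ 4·(x + 3), denominator ~ (x + 3)^2/2.
The limit of the ratio is -∞.

Final answer: -∞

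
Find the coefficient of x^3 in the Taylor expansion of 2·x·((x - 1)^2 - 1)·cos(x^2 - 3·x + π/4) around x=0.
Expand to order 3: 2·x·((x - 1)^2 - 1)·cos(x^2 - 3·x + π/4) = -5·√(2)·x^3 - 2·√(2)·x^2 + O(x^4).
The coefficient of x^3 is -5·√(2).

Final answer: -5·√(2)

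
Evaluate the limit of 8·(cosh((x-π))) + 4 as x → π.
Direct substitution at x = π gives 12.

Final answer: 12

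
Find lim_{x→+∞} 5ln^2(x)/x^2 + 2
The quotient is an ∞/∞ indeterminate form as x → +∞.
The polynomial denominator x^2 dominates the logarithmic numerator (any positive power of x ≫ ln^2(x) as x → ∞), so the quotient → 0.
Adding the constant: 0 + 2 = 2. Limit = 2.

Final answer: 2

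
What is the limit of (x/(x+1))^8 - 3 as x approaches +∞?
As x → +∞: x/(x+1) = 1/(1 + 1/x) → 1, and the 8th power of a limit-1 base also → 1; with the additive constant, 1 - 3 = -2.
Limit = -2.

Final answer: -2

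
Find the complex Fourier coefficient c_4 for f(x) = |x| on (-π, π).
Compute the real Fourier coefficients first: a_4 = 0, b_4 = 0.
Then c_4 = (a_4 − i·b_4)/2 = 0.

Final answer: 0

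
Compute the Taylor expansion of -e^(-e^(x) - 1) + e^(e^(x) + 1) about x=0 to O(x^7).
x^6·(e^(-2)/80 + 203·e^(2)/720) + x^5·(e^(-2)/60 + 13·e^(2)/30) + x^4·(-e^(-2)/24 + 5·e^(2)/8) + x^3·(-e^(-2)/6 + 5·e^(2)/6) + x^2·e^(2) + x·(e^(-2) + e^(2)) - e^(-2) + e^(2)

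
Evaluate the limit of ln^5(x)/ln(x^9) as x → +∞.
This is an ∞/∞ indeterminate form as x → +∞.
Write ln(x^9) = 9·ln(x), reducing the quotient to ln^4(x)/9 → ∞.
Limit = ∞.

Final answer: ∞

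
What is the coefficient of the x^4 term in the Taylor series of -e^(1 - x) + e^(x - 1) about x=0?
Expand to order 4: -e^(1 - x) + e^(x - 1) = x^4·(-e/24 + e^(-1)/24) + x^3·(e^(-1)/6 + e/6) + x^2·(-e/2 + e^(-1)/2) + x·(e^(-1) + e) - e + e^(-1) + O(x^5).
The coefficient of x^4 is -e/24 + e^(-1)/24.

Final answer: -e/24 + e^(-1)/24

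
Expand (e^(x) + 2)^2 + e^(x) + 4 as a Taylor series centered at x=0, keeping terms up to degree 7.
19·x^7/720 + 23·x^6/240 + 37·x^5/120 + 7·x^4/8 + 13·x^3/6 + 9·x^2/2 + 7·x + 14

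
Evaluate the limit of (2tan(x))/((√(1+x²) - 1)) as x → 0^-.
Both numerator and denominator → 0 as x → 0^-; this is a 0/0 indeterminate form.
Expand each to leading order near x = 0: numerator ~ 2·x, denominator ~ x^2/2.
The limit of the ratio is -∞.

Final answer: -∞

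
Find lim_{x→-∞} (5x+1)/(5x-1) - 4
Evaluate the dominant behaviour as x → -∞; each term tends to a finite value or vanishes.
Limit = -3.

Final answer: -3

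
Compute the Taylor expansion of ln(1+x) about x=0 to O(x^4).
x^3/3 - x^2/2 + x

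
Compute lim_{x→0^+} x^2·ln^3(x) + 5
The product is a 0·∞ indeterminate form at x → 0⁺.
Rewrite the product as ln^3(x) / x^(-2) and apply L'Hôpital, or use the standard hierarchy x^(-2) ≫ |ln x|^3 as x → 0⁺.
The indeterminate product → 0, so the limit = 5.

Final answer: 5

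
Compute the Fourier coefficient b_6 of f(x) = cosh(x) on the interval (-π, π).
b_6 = (1/π) ∫_{-π}^{π} f(x)·sin(6x) dx.
Evaluate the integral (use parity and integration by parts as needed): b_6 = 0.

Final answer: 0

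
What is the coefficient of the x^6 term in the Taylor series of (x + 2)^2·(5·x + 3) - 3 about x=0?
Expand to order 6: (x + 2)^2·(5·x + 3) - 3 = 5·x^3 + 23·x^2 + 32·x + 9 + O(x^7).
The coefficient of x^6 is 0.

Final answer: 0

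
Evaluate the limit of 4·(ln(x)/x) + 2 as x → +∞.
Evaluate the dominant behaviour as x → +∞; each term tends to a finite value or vanishes.
Limit = 2.

Final answer: 2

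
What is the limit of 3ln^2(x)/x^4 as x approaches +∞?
This is an ∞/∞ indeterminate form as x → +∞.
The polynomial denominator x^4 dominates the logarithmic numerator (any positive power of x ≫ ln^2(x) as x → ∞), so the quotient → 0.
Limit = 0.

Final answer: 0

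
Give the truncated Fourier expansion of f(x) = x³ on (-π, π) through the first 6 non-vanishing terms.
(-12 + 2·π^2)·sin(x) + (3/2 - π^2)·sin(2·x) + (-4/9 + 2·π^2/3)·sin(3·x) + (3/16 - π^2/2)·sin(4·x) + (-12/125 + 2·π^2/5)·sin(5·x) + (1/18 - π^2/3)·sin(6·x)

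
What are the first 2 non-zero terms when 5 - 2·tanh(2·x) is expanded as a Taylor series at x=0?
5 - 4·x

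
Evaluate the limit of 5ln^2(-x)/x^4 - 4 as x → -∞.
The quotient is an ∞/∞ indeterminate form as x → -∞.
Compare growth rates of the dominant terms (exponentials ≫ polynomials ≫ logarithms), or apply L'Hôpital's rule; the quotient → 0.
Adding the constant: 0 - 4 = -4. Limit = -4.

Final answer: -4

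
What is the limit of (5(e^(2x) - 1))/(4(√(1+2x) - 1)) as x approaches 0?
Both numerator and denominator → 0 as x → 0; this is a 0/0 indeterminate form.
Expand each to leading order near x = 0: numerator ~ 10·x, denominator ~ 4·x.
The limit of the ratio is 5/2.

Final answer: 5/2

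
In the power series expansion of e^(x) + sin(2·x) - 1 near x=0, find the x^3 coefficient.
Expand to order 3: e^(x) + sin(2·x) - 1 = -7·x^3/6 + x^2/2 + 3·x + O(x^4).
The coefficient of x^3 is -7/6.

Final answer: -7/6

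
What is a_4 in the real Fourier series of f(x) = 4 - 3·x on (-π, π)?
a_4 = (1/π) ∫_{-π}^{π} f(x)·cos(4x) dx.
Evaluate the integral (use parity and integration by parts as needed): a_4 = 0.

Final answer: 0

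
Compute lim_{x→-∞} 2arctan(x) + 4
Evaluate the dominant behaviour as x → -∞; each term tends to a finite value or vanishes.
Limit = 4 - π.

Final answer: 4 - π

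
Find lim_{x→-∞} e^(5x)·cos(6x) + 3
Evaluate the dominant behaviour as x → -∞; each term tends to a finite value or vanishes.
Limit = 3.

Final answer: 3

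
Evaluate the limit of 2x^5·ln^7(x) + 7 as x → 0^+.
The product is a 0·∞ indeterminate form at x → 0⁺.
Rewrite the product as 2·ln^7(x) / x^(-5) and apply L'Hôpital, or use the standard hierarchy x^(-5) ≫ |ln x|^7 as x → 0⁺.
The indeterminate product → 0, so the limit = 7.

Final answer: 7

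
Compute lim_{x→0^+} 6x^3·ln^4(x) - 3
The product is a 0·∞ indeterminate form at x → 0⁺.
Rewrite the product as 6·ln^4(x) / x^(-3) and apply L'Hôpital, or use the standard hierarchy x^(-3) ≫ |ln x|^4 as x → 0⁺.
The indeterminate product → 0, so the limit = -3.

Final answer: -3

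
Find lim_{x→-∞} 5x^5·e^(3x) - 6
The product is a 0·∞ indeterminate form at x → -∞.
Rewrite the product as 5x^5 / e^(-3x) (an ∞/∞ form) and apply L'Hôpital, or use the standard hierarchy e^(3|x|) ≫ |x^5| as x → -∞.
The indeterminate product → 0, so the limit = -6.

Final answer: -6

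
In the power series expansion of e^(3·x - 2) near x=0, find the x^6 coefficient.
Expand to order 6: e^(3·x - 2) = 81·x^6·e^(-2)/80 + 81·x^5·e^(-2)/40 + 27·x^4·e^(-2)/8 + 9·x^3·e^(-2)/2 + 9·x^2·e^(-2)/2 + 3·x·e^(-2) + e^(-2) + O(x^7).
The coefficient of x^6 is 81·e^(-2)/80.

Final answer: 81·e^(-2)/80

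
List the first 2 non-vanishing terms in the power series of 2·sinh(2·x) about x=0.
8·x^3/3 + 4·x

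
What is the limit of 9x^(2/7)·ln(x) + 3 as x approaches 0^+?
The product is a 0·∞ indeterminate form at x → 0⁺.
Rewrite the product as 9·ln(x) / x^(-2/7) and apply L'Hôpital, or use the standard hierarchy x^(-2/7) ≫ |ln x| as x → 0⁺.
The indeterminate product → 0, so the limit = 3.

Final answer: 3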